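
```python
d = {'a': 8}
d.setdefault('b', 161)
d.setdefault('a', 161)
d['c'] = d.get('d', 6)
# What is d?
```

After line 1: d = {'a': 8}
After line 2 (setdefault adds 'b'=161): d = {'a': 8, 'b': 161}
After line 3 (setdefault 'a' no-op, already exists): d = {'a': 8, 'b': 161}
After line 4 (get('d', 6) returns default since 'd' not in d): d = {'a': 8, 'b': 161, 'c': 6}

{'a': 8, 'b': 161, 'c': 6}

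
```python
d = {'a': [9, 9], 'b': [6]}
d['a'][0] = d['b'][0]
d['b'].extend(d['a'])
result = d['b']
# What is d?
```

After line 1: d = {'a': [9, 9], 'b': [6]}
After line 2 (a[0] = b[0] = 6): d = {'a': [6, 9], 'b': [6]}
After line 3 (b.extend(a) appends [6, 9]): d = {'a': [6, 9], 'b': [6, 6, 9]}
After line 4: result = d['b'] = [6, 6, 9]

{'a': [6, 9], 'b': [6, 6, 9]}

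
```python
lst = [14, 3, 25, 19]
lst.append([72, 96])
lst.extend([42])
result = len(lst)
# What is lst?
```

After line 1: lst = [14, 3, 25, 19]
After line 2 (append adds [72, 96] as single element): lst = [14, 3, 25, 19, [72, 96]]
After line 3 (extend unpacks [42], adds 42): lst = [14, 3, 25, 19, [72, 96], 42]
After line 4: result = len(lst) = 6

[14, 3, 25, 19, [72, 96], 42]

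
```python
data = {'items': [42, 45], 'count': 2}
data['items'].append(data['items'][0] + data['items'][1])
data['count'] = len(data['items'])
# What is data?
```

After line 1: data = {'items': [42, 45], 'count': 2}
After line 2 (append 42 + 45 = 87): data = {'items': [42, 45, 87], 'count': 2}
After line 3 (count = len(items) = 3): data = {'items': [42, 45, 87], 'count': 3}

{'items': [42, 45, 87], 'count': 3}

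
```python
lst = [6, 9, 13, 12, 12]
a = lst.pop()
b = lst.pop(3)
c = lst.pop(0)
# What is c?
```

After line 1: lst = [6, 9, 13, 12, 12]
After line 2 (pop() -> a = 12): lst = [6, 9, 13, 12]
After line 3 (pop(3) -> b = 12): lst = [6, 9, 13]
After line 4 (pop(0) -> c = 6): lst = [9, 13]

6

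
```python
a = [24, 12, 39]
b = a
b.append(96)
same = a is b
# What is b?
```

After line 1: a = [24, 12, 39]
After line 2 (b = a is an alias, same object): a = [24, 12, 39], b = [24, 12, 39]
After line 3 (b.append mutates the shared list): a = [24, 12, 39, 96], b = [24, 12, 39, 96]
After line 4 (same = a is b; same object -> True): same = True

[24, 12, 39, 96]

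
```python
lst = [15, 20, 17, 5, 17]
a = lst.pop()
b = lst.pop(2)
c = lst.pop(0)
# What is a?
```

After line 1: lst = [15, 20, 17, 5, 17]
After line 2 (pop() -> a = 17): lst = [15, 20, 17, 5]
After line 3 (pop(2) -> b = 17): lst = [15, 20, 5]
After line 4 (pop(0) -> c = 15): lst = [20, 5]

17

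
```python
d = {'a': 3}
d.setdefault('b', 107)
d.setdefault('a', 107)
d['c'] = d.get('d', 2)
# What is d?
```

After line 1: d = {'a': 3}
After line 2 (setdefault adds 'b'=107): d = {'a': 3, 'b': 107}
After line 3 (setdefault 'a' no-op, already exists): d = {'a': 3, 'b': 107}
After line 4 (get('d', 2) returns default since 'd' not in d): d = {'a': 3, 'b': 107, 'c': 2}

{'a': 3, 'b': 107, 'c': 2}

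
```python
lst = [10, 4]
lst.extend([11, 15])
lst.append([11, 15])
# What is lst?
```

After line 1: lst = [10, 4]
After line 2 (extend unpacks [11, 15]): lst = [10, 4, 11, 15]
After line 3 (append adds [11, 15] as single element): lst = [10, 4, 11, 15, [11, 15]]

[10, 4, 11, 15, [11, 15]]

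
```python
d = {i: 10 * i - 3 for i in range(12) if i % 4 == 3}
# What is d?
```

{3: 27, 7: 67, 11: 107}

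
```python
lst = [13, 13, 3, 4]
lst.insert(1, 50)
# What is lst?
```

[13, 50, 13, 3, 4]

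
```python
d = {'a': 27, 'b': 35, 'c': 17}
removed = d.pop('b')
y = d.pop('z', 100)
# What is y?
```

After line 1: d = {'a': 27, 'b': 35, 'c': 17}
After line 2 (pop 'b' returns 35): d = {'a': 27, 'c': 17}, removed = 35
After line 3 (pop 'z' missing, returns default 100): d = {'a': 27, 'c': 17}, y = 100

100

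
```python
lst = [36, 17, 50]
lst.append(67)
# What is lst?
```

[36, 17, 50, 67]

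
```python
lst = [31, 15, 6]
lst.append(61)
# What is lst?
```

[31, 15, 6, 61]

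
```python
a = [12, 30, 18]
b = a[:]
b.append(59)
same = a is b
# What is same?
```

After line 1: a = [12, 30, 18]
After line 2 (b = a[:] is a shallow copy, new object): a = [12, 30, 18], b = [12, 30, 18]
After line 3 (append only mutates b): a = [12, 30, 18], b = [12, 30, 18, 59]
After line 4 (same = a is b; different objects -> False): same = False

False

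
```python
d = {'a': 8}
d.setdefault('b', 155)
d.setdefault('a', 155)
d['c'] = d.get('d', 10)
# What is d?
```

After line 1: d = {'a': 8}
After line 2 (setdefault adds 'b'=155): d = {'a': 8, 'b': 155}
After line 3 (setdefault 'a' no-op, already exists): d = {'a': 8, 'b': 155}
After line 4 (get('d', 10) returns default since 'd' not in d): d = {'a': 8, 'b': 155, 'c': 10}

{'a': 8, 'b': 155, 'c': 10}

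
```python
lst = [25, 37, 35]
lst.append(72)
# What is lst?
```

[25, 37, 35, 72]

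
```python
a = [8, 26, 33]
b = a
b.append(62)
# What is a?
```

After line 1: a = [8, 26, 33]
After line 2 (b = a is an alias, same object): a = [8, 26, 33], b = [8, 26, 33]
After line 3 (b.append mutates the shared list): a = [8, 26, 33, 62], b = [8, 26, 33, 62]

[8, 26, 33, 62]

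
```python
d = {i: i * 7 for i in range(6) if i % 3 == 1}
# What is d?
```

{1: 7, 4: 28}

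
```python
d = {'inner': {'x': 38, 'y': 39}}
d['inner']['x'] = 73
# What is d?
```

After line 1: d = {'inner': {'x': 38, 'y': 39}}
After line 2 (inner x overwritten): d = {'inner': {'x': 73, 'y': 39}}

{'inner': {'x': 73, 'y': 39}}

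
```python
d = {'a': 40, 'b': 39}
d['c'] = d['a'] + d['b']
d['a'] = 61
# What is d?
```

After line 1: d = {'a': 40, 'b': 39}
After line 2 (d['c'] = 40 + 39): d = {'a': 40, 'b': 39, 'c': 79}
After line 3: d = {'a': 61, 'b': 39, 'c': 79}

{'a': 61, 'b': 39, 'c': 79}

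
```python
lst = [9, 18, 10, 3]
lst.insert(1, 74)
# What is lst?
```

[9, 74, 18, 10, 3]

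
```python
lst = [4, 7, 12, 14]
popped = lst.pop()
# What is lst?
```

[4, 7, 12]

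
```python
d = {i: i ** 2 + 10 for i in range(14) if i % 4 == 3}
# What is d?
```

{3: 19, 7: 59, 11: 131}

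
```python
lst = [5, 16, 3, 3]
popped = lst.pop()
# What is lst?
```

[5, 16, 3]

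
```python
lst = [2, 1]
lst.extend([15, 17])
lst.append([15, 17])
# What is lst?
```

After line 1: lst = [2, 1]
After line 2 (extend unpacks [15, 17]): lst = [2, 1, 15, 17]
After line 3 (append adds [15, 17] as single element): lst = [2, 1, 15, 17, [15, 17]]

[2, 1, 15, 17, [15, 17]]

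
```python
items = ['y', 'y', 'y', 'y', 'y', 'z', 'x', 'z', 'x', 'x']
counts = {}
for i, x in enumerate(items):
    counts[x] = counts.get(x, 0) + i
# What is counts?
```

Initial: counts = {}, items = ['y', 'y', 'y', 'y', 'y', 'z', 'x', 'z', 'x', 'x']
i=0, x='y': counts = {'y': 0}
i=1, x='y': counts = {'y': 1}
i=2, x='y': counts = {'y': 3}
i=3, x='y': counts = {'y': 6}
i=4, x='y': counts = {'y': 10}
i=5, x='z': counts = {'y': 10, 'z': 5}
i=6, x='x': counts = {'y': 10, 'z': 5, 'x': 6}
i=7, x='z': counts = {'y': 10, 'z': 12, 'x': 6}
i=8, x='x': counts = {'y': 10, 'z': 12, 'x': 14}
i=9, x='x': counts = {'y': 10, 'z': 12, 'x': 23}

{'y': 10, 'z': 12, 'x': 23}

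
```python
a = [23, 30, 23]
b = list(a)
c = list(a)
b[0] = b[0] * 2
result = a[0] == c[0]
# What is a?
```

After line 1: a = [23, 30, 23]
After line 2 (b = list(a), copy): a = [23, 30, 23], b = [23, 30, 23]
After line 3 (c = list(a) is a copy, new object): c = [23, 30, 23]
After line 4 (b[0] = 23 * 2 = 46; only b mutates (copy)): a = [23, 30, 23], b = [46, 30, 23], c = [23, 30, 23]
After line 5 (a[0] = 23, c[0] = 23; result = True)

[23, 30, 23]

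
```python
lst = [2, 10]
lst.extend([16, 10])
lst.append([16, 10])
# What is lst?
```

After line 1: lst = [2, 10]
After line 2 (extend unpacks [16, 10]): lst = [2, 10, 16, 10]
After line 3 (append adds [16, 10] as single element): lst = [2, 10, 16, 10, [16, 10]]

[2, 10, 16, 10, [16, 10]]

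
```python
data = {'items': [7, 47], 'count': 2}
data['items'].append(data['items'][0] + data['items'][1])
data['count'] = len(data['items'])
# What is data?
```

After line 1: data = {'items': [7, 47], 'count': 2}
After line 2 (append 7 + 47 = 54): data = {'items': [7, 47, 54], 'count': 2}
After line 3 (count = len(items) = 3): data = {'items': [7, 47, 54], 'count': 3}

{'items': [7, 47, 54], 'count': 3}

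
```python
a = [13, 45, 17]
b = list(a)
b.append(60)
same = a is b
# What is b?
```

After line 1: a = [13, 45, 17]
After line 2 (b = list(a) is a shallow copy, new object): a = [13, 45, 17], b = [13, 45, 17]
After line 3 (append only mutates b): a = [13, 45, 17], b = [13, 45, 17, 60]
After line 4 (same = a is b; different objects -> False): same = False

[13, 45, 17, 60]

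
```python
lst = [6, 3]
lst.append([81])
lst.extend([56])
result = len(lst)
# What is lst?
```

After line 1: lst = [6, 3]
After line 2 (append adds [81] as single element): lst = [6, 3, [81]]
After line 3 (extend unpacks [56], adds 56): lst = [6, 3, [81], 56]
After line 4: result = len(lst) = 4

[6, 3, [81], 56]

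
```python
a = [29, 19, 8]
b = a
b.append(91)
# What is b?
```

After line 1: a = [29, 19, 8]
After line 2 (b = a is an alias, same object): a = [29, 19, 8], b = [29, 19, 8]
After line 3 (b.append mutates the shared list): a = [29, 19, 8, 91], b = [29, 19, 8, 91]

[29, 19, 8, 91]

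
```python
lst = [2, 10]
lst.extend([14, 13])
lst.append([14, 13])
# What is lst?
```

After line 1: lst = [2, 10]
After line 2 (extend unpacks [14, 13]): lst = [2, 10, 14, 13]
After line 3 (append adds [14, 13] as single element): lst = [2, 10, 14, 13, [14, 13]]

[2, 10, 14, 13, [14, 13]]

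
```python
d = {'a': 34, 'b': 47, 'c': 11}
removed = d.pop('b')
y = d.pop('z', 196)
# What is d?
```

After line 1: d = {'a': 34, 'b': 47, 'c': 11}
After line 2 (pop 'b' returns 47): d = {'a': 34, 'c': 11}, removed = 47
After line 3 (pop 'z' missing, returns default 196): d = {'a': 34, 'c': 11}, y = 196

{'a': 34, 'c': 11}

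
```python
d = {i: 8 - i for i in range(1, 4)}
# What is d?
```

{1: 7, 2: 6, 3: 5}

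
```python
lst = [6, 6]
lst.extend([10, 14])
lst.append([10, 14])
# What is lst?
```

After line 1: lst = [6, 6]
After line 2 (extend unpacks [10, 14]): lst = [6, 6, 10, 14]
After line 3 (append adds [10, 14] as single element): lst = [6, 6, 10, 14, [10, 14]]

[6, 6, 10, 14, [10, 14]]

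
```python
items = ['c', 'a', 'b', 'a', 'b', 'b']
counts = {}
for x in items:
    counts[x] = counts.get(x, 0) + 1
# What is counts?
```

Initial: counts = {}, items = ['c', 'a', 'b', 'a', 'b', 'b']
See 'c': counts = {'c': 1}
See 'a': counts = {'c': 1, 'a': 1}
See 'b': counts = {'c': 1, 'a': 1, 'b': 1}
See 'a': counts = {'c': 1, 'a': 2, 'b': 1}
See 'b': counts = {'c': 1, 'a': 2, 'b': 2}
See 'b': counts = {'c': 1, 'a': 2, 'b': 3}

{'c': 1, 'a': 2, 'b': 3}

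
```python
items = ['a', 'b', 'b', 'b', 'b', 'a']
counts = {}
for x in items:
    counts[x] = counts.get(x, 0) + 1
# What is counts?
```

Initial: counts = {}, items = ['a', 'b', 'b', 'b', 'b', 'a']
See 'a': counts = {'a': 1}
See 'b': counts = {'a': 1, 'b': 1}
See 'b': counts = {'a': 1, 'b': 2}
See 'b': counts = {'a': 1, 'b': 3}
See 'b': counts = {'a': 1, 'b': 4}
See 'a': counts = {'a': 2, 'b': 4}

{'a': 2, 'b': 4}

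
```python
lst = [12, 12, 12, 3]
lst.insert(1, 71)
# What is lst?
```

[12, 71, 12, 12, 3]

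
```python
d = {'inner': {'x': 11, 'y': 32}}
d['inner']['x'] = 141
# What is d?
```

After line 1: d = {'inner': {'x': 11, 'y': 32}}
After line 2 (inner x overwritten): d = {'inner': {'x': 141, 'y': 32}}

{'inner': {'x': 141, 'y': 32}}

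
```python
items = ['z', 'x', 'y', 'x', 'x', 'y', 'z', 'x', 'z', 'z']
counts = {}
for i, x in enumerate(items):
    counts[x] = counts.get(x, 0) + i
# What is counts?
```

Initial: counts = {}, items = ['z', 'x', 'y', 'x', 'x', 'y', 'z', 'x', 'z', 'z']
i=0, x='z': counts = {'z': 0}
i=1, x='x': counts = {'z': 0, 'x': 1}
i=2, x='y': counts = {'z': 0, 'x': 1, 'y': 2}
i=3, x='x': counts = {'z': 0, 'x': 4, 'y': 2}
i=4, x='x': counts = {'z': 0, 'x': 8, 'y': 2}
i=5, x='y': counts = {'z': 0, 'x': 8, 'y': 7}
i=6, x='z': counts = {'z': 6, 'x': 8, 'y': 7}
i=7, x='x': counts = {'z': 6, 'x': 15, 'y': 7}
i=8, x='z': counts = {'z': 14, 'x': 15, 'y': 7}
i=9, x='z': counts = {'z': 23, 'x': 15, 'y': 7}

{'z': 23, 'x': 15, 'y': 7}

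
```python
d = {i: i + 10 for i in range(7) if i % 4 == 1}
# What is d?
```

{1: 11, 5: 15}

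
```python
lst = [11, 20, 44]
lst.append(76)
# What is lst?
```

[11, 20, 44, 76]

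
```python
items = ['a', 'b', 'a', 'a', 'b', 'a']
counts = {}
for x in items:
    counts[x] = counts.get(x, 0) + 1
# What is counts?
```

Initial: counts = {}, items = ['a', 'b', 'a', 'a', 'b', 'a']
See 'a': counts = {'a': 1}
See 'b': counts = {'a': 1, 'b': 1}
See 'a': counts = {'a': 2, 'b': 1}
See 'a': counts = {'a': 3, 'b': 1}
See 'b': counts = {'a': 3, 'b': 2}
See 'a': counts = {'a': 4, 'b': 2}

{'a': 4, 'b': 2}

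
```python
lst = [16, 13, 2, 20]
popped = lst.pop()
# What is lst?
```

[16, 13, 2]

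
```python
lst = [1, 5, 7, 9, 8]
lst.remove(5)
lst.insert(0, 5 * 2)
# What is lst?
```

After line 1: lst = [1, 5, 7, 9, 8]
After line 2 (remove first 5): lst = [1, 7, 9, 8]
After line 3 (insert 10 at index 0): lst = [10, 1, 7, 9, 8]

[10, 1, 7, 9, 8]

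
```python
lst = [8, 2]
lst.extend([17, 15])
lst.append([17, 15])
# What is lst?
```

After line 1: lst = [8, 2]
After line 2 (extend unpacks [17, 15]): lst = [8, 2, 17, 15]
After line 3 (append adds [17, 15] as single element): lst = [8, 2, 17, 15, [17, 15]]

[8, 2, 17, 15, [17, 15]]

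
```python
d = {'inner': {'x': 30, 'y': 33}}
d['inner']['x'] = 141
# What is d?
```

After line 1: d = {'inner': {'x': 30, 'y': 33}}
After line 2 (inner x overwritten): d = {'inner': {'x': 141, 'y': 33}}

{'inner': {'x': 141, 'y': 33}}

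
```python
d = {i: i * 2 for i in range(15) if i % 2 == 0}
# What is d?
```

{0: 0, 2: 4, 4: 8, 6: 12, 8: 16, 10: 20, 12: 24, 14: 28}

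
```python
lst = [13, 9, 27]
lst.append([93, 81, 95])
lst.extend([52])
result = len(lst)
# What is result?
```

After line 1: lst = [13, 9, 27]
After line 2 (append adds [93, 81, 95] as single element): lst = [13, 9, 27, [93, 81, 95]]
After line 3 (extend unpacks [52], adds 52): lst = [13, 9, 27, [93, 81, 95], 52]
After line 4: result = len(lst) = 5

5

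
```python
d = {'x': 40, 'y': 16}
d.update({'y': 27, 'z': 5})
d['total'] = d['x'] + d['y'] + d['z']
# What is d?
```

After line 1: d = {'x': 40, 'y': 16}
After line 2 (y overwritten, z added): d = {'x': 40, 'y': 27, 'z': 5}
After line 3 (total = 40 + 27 + 5 = 72): d = {'x': 40, 'y': 27, 'z': 5, 'total': 72}

{'x': 40, 'y': 27, 'z': 5, 'total': 72}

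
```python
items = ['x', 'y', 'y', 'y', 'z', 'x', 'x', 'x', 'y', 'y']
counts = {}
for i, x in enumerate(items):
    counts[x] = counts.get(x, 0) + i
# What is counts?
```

Initial: counts = {}, items = ['x', 'y', 'y', 'y', 'z', 'x', 'x', 'x', 'y', 'y']
i=0, x='x': counts = {'x': 0}
i=1, x='y': counts = {'x': 0, 'y': 1}
i=2, x='y': counts = {'x': 0, 'y': 3}
i=3, x='y': counts = {'x': 0, 'y': 6}
i=4, x='z': counts = {'x': 0, 'y': 6, 'z': 4}
i=5, x='x': counts = {'x': 5, 'y': 6, 'z': 4}
i=6, x='x': counts = {'x': 11, 'y': 6, 'z': 4}
i=7, x='x': counts = {'x': 18, 'y': 6, 'z': 4}
i=8, x='y': counts = {'x': 18, 'y': 14, 'z': 4}
i=9, x='y': counts = {'x': 18, 'y': 23, 'z': 4}

{'x': 18, 'y': 23, 'z': 4}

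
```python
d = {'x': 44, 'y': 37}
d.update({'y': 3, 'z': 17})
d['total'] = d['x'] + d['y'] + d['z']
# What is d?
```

After line 1: d = {'x': 44, 'y': 37}
After line 2 (y overwritten, z added): d = {'x': 44, 'y': 3, 'z': 17}
After line 3 (total = 44 + 3 + 17 = 64): d = {'x': 44, 'y': 3, 'z': 17, 'total': 64}

{'x': 44, 'y': 3, 'z': 17, 'total': 64}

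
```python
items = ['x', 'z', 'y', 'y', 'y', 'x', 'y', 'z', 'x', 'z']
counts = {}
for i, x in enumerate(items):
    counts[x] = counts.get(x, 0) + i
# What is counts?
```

Initial: counts = {}, items = ['x', 'z', 'y', 'y', 'y', 'x', 'y', 'z', 'x', 'z']
i=0, x='x': counts = {'x': 0}
i=1, x='z': counts = {'x': 0, 'z': 1}
i=2, x='y': counts = {'x': 0, 'z': 1, 'y': 2}
i=3, x='y': counts = {'x': 0, 'z': 1, 'y': 5}
i=4, x='y': counts = {'x': 0, 'z': 1, 'y': 9}
i=5, x='x': counts = {'x': 5, 'z': 1, 'y': 9}
i=6, x='y': counts = {'x': 5, 'z': 1, 'y': 15}
i=7, x='z': counts = {'x': 5, 'z': 8, 'y': 15}
i=8, x='x': counts = {'x': 13, 'z': 8, 'y': 15}
i=9, x='z': counts = {'x': 13, 'z': 17, 'y': 15}

{'x': 13, 'z': 17, 'y': 15}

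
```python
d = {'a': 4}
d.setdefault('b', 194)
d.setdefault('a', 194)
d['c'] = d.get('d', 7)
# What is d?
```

After line 1: d = {'a': 4}
After line 2 (setdefault adds 'b'=194): d = {'a': 4, 'b': 194}
After line 3 (setdefault 'a' no-op, already exists): d = {'a': 4, 'b': 194}
After line 4 (get('d', 7) returns default since 'd' not in d): d = {'a': 4, 'b': 194, 'c': 7}

{'a': 4, 'b': 194, 'c': 7}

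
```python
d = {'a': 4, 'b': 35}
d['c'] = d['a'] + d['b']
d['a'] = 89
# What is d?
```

After line 1: d = {'a': 4, 'b': 35}
After line 2 (d['c'] = 4 + 35): d = {'a': 4, 'b': 35, 'c': 39}
After line 3: d = {'a': 89, 'b': 35, 'c': 39}

{'a': 89, 'b': 35, 'c': 39}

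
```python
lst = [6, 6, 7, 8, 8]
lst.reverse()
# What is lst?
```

[8, 8, 7, 6, 6]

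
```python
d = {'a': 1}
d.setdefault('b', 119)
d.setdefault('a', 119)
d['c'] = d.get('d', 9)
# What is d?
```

After line 1: d = {'a': 1}
After line 2 (setdefault adds 'b'=119): d = {'a': 1, 'b': 119}
After line 3 (setdefault 'a' no-op, already exists): d = {'a': 1, 'b': 119}
After line 4 (get('d', 9) returns default since 'd' not in d): d = {'a': 1, 'b': 119, 'c': 9}

{'a': 1, 'b': 119, 'c': 9}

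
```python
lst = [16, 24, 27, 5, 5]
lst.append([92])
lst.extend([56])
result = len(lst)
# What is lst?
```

After line 1: lst = [16, 24, 27, 5, 5]
After line 2 (append adds [92] as single element): lst = [16, 24, 27, 5, 5, [92]]
After line 3 (extend unpacks [56], adds 56): lst = [16, 24, 27, 5, 5, [92], 56]
After line 4: result = len(lst) = 7

[16, 24, 27, 5, 5, [92], 56]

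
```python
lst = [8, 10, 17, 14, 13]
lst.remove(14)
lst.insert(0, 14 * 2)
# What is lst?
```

After line 1: lst = [8, 10, 17, 14, 13]
After line 2 (remove first 14): lst = [8, 10, 17, 13]
After line 3 (insert 28 at index 0): lst = [28, 8, 10, 17, 13]

[28, 8, 10, 17, 13]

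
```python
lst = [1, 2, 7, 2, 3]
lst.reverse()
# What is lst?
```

[3, 2, 7, 2, 1]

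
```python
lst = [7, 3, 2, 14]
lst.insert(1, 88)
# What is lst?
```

[7, 88, 3, 2, 14]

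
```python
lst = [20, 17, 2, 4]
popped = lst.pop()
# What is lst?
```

[20, 17, 2]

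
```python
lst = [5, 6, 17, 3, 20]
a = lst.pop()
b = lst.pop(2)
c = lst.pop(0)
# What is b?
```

After line 1: lst = [5, 6, 17, 3, 20]
After line 2 (pop() -> a = 20): lst = [5, 6, 17, 3]
After line 3 (pop(2) -> b = 17): lst = [5, 6, 3]
After line 4 (pop(0) -> c = 5): lst = [6, 3]

17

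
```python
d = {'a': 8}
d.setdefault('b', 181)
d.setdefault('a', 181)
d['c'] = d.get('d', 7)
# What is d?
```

After line 1: d = {'a': 8}
After line 2 (setdefault adds 'b'=181): d = {'a': 8, 'b': 181}
After line 3 (setdefault 'a' no-op, already exists): d = {'a': 8, 'b': 181}
After line 4 (get('d', 7) returns default since 'd' not in d): d = {'a': 8, 'b': 181, 'c': 7}

{'a': 8, 'b': 181, 'c': 7}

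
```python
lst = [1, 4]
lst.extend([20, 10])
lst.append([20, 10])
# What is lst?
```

After line 1: lst = [1, 4]
After line 2 (extend unpacks [20, 10]): lst = [1, 4, 20, 10]
After line 3 (append adds [20, 10] as single element): lst = [1, 4, 20, 10, [20, 10]]

[1, 4, 20, 10, [20, 10]]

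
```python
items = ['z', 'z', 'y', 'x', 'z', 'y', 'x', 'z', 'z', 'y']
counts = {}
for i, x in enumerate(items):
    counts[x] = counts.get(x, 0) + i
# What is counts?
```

Initial: counts = {}, items = ['z', 'z', 'y', 'x', 'z', 'y', 'x', 'z', 'z', 'y']
i=0, x='z': counts = {'z': 0}
i=1, x='z': counts = {'z': 1}
i=2, x='y': counts = {'z': 1, 'y': 2}
i=3, x='x': counts = {'z': 1, 'y': 2, 'x': 3}
i=4, x='z': counts = {'z': 5, 'y': 2, 'x': 3}
i=5, x='y': counts = {'z': 5, 'y': 7, 'x': 3}
i=6, x='x': counts = {'z': 5, 'y': 7, 'x': 9}
i=7, x='z': counts = {'z': 12, 'y': 7, 'x': 9}
i=8, x='z': counts = {'z': 20, 'y': 7, 'x': 9}
i=9, x='y': counts = {'z': 20, 'y': 16, 'x': 9}

{'z': 20, 'y': 16, 'x': 9}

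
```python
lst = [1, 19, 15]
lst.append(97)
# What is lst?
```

[1, 19, 15, 97]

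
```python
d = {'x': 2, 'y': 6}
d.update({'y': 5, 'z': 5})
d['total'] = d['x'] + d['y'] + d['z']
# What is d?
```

After line 1: d = {'x': 2, 'y': 6}
After line 2 (y overwritten, z added): d = {'x': 2, 'y': 5, 'z': 5}
After line 3 (total = 2 + 5 + 5 = 12): d = {'x': 2, 'y': 5, 'z': 5, 'total': 12}

{'x': 2, 'y': 5, 'z': 5, 'total': 12}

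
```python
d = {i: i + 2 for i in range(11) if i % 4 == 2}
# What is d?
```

{2: 4, 6: 8, 10: 12}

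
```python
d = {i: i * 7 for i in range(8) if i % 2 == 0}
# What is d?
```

{0: 0, 2: 14, 4: 28, 6: 42}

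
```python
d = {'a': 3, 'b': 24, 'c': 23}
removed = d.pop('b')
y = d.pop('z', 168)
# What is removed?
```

After line 1: d = {'a': 3, 'b': 24, 'c': 23}
After line 2 (pop 'b' returns 24): d = {'a': 3, 'c': 23}, removed = 24
After line 3 (pop 'z' missing, returns default 168): d = {'a': 3, 'c': 23}, y = 168

24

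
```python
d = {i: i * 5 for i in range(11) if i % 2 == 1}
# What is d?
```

{1: 5, 3: 15, 5: 25, 7: 35, 9: 45}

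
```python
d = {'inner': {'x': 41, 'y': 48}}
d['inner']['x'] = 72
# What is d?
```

After line 1: d = {'inner': {'x': 41, 'y': 48}}
After line 2 (inner x overwritten): d = {'inner': {'x': 72, 'y': 48}}

{'inner': {'x': 72, 'y': 48}}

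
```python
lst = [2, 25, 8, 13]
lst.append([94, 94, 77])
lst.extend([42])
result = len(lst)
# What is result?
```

After line 1: lst = [2, 25, 8, 13]
After line 2 (append adds [94, 94, 77] as single element): lst = [2, 25, 8, 13, [94, 94, 77]]
After line 3 (extend unpacks [42], adds 42): lst = [2, 25, 8, 13, [94, 94, 77], 42]
After line 4: result = len(lst) = 6

6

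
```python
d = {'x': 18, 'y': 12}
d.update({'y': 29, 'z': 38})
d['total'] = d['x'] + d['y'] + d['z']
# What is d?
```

After line 1: d = {'x': 18, 'y': 12}
After line 2 (y overwritten, z added): d = {'x': 18, 'y': 29, 'z': 38}
After line 3 (total = 18 + 29 + 38 = 85): d = {'x': 18, 'y': 29, 'z': 38, 'total': 85}

{'x': 18, 'y': 29, 'z': 38, 'total': 85}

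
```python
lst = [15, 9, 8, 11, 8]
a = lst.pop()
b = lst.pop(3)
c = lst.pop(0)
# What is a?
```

After line 1: lst = [15, 9, 8, 11, 8]
After line 2 (pop() -> a = 8): lst = [15, 9, 8, 11]
After line 3 (pop(3) -> b = 11): lst = [15, 9, 8]
After line 4 (pop(0) -> c = 15): lst = [9, 8]

8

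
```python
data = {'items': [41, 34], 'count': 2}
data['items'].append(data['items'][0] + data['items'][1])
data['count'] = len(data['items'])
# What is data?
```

After line 1: data = {'items': [41, 34], 'count': 2}
After line 2 (append 41 + 34 = 75): data = {'items': [41, 34, 75], 'count': 2}
After line 3 (count = len(items) = 3): data = {'items': [41, 34, 75], 'count': 3}

{'items': [41, 34, 75], 'count': 3}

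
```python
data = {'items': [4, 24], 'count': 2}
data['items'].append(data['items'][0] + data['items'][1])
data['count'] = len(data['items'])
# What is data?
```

After line 1: data = {'items': [4, 24], 'count': 2}
After line 2 (append 4 + 24 = 28): data = {'items': [4, 24, 28], 'count': 2}
After line 3 (count = len(items) = 3): data = {'items': [4, 24, 28], 'count': 3}

{'items': [4, 24, 28], 'count': 3}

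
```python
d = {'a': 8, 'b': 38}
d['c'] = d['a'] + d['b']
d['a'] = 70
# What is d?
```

After line 1: d = {'a': 8, 'b': 38}
After line 2 (d['c'] = 8 + 38): d = {'a': 8, 'b': 38, 'c': 46}
After line 3: d = {'a': 70, 'b': 38, 'c': 46}

{'a': 70, 'b': 38, 'c': 46}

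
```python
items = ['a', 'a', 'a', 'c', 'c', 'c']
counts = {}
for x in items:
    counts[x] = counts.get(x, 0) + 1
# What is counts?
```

Initial: counts = {}, items = ['a', 'a', 'a', 'c', 'c', 'c']
See 'a': counts = {'a': 1}
See 'a': counts = {'a': 2}
See 'a': counts = {'a': 3}
See 'c': counts = {'a': 3, 'c': 1}
See 'c': counts = {'a': 3, 'c': 2}
See 'c': counts = {'a': 3, 'c': 3}

{'a': 3, 'c': 3}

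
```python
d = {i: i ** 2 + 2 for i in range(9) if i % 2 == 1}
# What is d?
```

{1: 3, 3: 11, 5: 27, 7: 51}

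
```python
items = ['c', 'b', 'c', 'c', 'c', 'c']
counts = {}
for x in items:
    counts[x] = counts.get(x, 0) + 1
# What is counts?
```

Initial: counts = {}, items = ['c', 'b', 'c', 'c', 'c', 'c']
See 'c': counts = {'c': 1}
See 'b': counts = {'c': 1, 'b': 1}
See 'c': counts = {'c': 2, 'b': 1}
See 'c': counts = {'c': 3, 'b': 1}
See 'c': counts = {'c': 4, 'b': 1}
See 'c': counts = {'c': 5, 'b': 1}

{'c': 5, 'b': 1}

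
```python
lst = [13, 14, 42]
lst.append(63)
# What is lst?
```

[13, 14, 42, 63]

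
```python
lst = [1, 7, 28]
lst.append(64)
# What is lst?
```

[1, 7, 28, 64]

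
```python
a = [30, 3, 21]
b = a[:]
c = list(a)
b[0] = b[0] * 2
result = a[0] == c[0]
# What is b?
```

After line 1: a = [30, 3, 21]
After line 2 (b = a[:], copy): a = [30, 3, 21], b = [30, 3, 21]
After line 3 (c = list(a) is a copy, new object): c = [30, 3, 21]
After line 4 (b[0] = 30 * 2 = 60; only b mutates (copy)): a = [30, 3, 21], b = [60, 3, 21], c = [30, 3, 21]
After line 5 (a[0] = 30, c[0] = 30; result = True)

[60, 3, 21]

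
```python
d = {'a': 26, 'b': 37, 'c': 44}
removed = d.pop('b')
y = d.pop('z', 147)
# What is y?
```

After line 1: d = {'a': 26, 'b': 37, 'c': 44}
After line 2 (pop 'b' returns 37): d = {'a': 26, 'c': 44}, removed = 37
After line 3 (pop 'z' missing, returns default 147): d = {'a': 26, 'c': 44}, y = 147

147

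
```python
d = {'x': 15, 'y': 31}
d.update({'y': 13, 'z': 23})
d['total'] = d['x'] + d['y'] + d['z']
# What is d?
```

After line 1: d = {'x': 15, 'y': 31}
After line 2 (y overwritten, z added): d = {'x': 15, 'y': 13, 'z': 23}
After line 3 (total = 15 + 13 + 23 = 51): d = {'x': 15, 'y': 13, 'z': 23, 'total': 51}

{'x': 15, 'y': 13, 'z': 23, 'total': 51}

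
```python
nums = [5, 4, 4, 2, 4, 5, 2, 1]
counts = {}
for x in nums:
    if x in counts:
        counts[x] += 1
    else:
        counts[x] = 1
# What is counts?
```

Initial: counts = {}, nums = [5, 4, 4, 2, 4, 5, 2, 1]
See 5: counts = {5: 1}
See 4: counts = {5: 1, 4: 1}
See 4: counts = {5: 1, 4: 2}
See 2: counts = {5: 1, 4: 2, 2: 1}
See 4: counts = {5: 1, 4: 3, 2: 1}
See 5: counts = {5: 2, 4: 3, 2: 1}
See 2: counts = {5: 2, 4: 3, 2: 2}
See 1: counts = {5: 2, 4: 3, 2: 2, 1: 1}

{5: 2, 4: 3, 2: 2, 1: 1}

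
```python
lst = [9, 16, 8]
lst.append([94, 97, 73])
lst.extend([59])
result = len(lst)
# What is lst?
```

After line 1: lst = [9, 16, 8]
After line 2 (append adds [94, 97, 73] as single element): lst = [9, 16, 8, [94, 97, 73]]
After line 3 (extend unpacks [59], adds 59): lst = [9, 16, 8, [94, 97, 73], 59]
After line 4: result = len(lst) = 5

[9, 16, 8, [94, 97, 73], 59]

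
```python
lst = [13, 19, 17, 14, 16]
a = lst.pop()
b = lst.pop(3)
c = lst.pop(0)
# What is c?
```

After line 1: lst = [13, 19, 17, 14, 16]
After line 2 (pop() -> a = 16): lst = [13, 19, 17, 14]
After line 3 (pop(3) -> b = 14): lst = [13, 19, 17]
After line 4 (pop(0) -> c = 13): lst = [19, 17]

13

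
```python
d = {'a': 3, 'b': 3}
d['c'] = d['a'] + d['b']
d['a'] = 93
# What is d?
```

After line 1: d = {'a': 3, 'b': 3}
After line 2 (d['c'] = 3 + 3): d = {'a': 3, 'b': 3, 'c': 6}
After line 3: d = {'a': 93, 'b': 3, 'c': 6}

{'a': 93, 'b': 3, 'c': 6}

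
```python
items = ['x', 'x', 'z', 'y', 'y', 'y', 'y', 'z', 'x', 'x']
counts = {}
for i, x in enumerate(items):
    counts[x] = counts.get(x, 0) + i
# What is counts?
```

Initial: counts = {}, items = ['x', 'x', 'z', 'y', 'y', 'y', 'y', 'z', 'x', 'x']
i=0, x='x': counts = {'x': 0}
i=1, x='x': counts = {'x': 1}
i=2, x='z': counts = {'x': 1, 'z': 2}
i=3, x='y': counts = {'x': 1, 'z': 2, 'y': 3}
i=4, x='y': counts = {'x': 1, 'z': 2, 'y': 7}
i=5, x='y': counts = {'x': 1, 'z': 2, 'y': 12}
i=6, x='y': counts = {'x': 1, 'z': 2, 'y': 18}
i=7, x='z': counts = {'x': 1, 'z': 9, 'y': 18}
i=8, x='x': counts = {'x': 9, 'z': 9, 'y': 18}
i=9, x='x': counts = {'x': 18, 'z': 9, 'y': 18}

{'x': 18, 'z': 9, 'y': 18}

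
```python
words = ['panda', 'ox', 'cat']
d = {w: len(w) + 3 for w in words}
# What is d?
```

{'panda': 8, 'ox': 5, 'cat': 6}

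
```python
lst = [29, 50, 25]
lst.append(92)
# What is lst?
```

[29, 50, 25, 92]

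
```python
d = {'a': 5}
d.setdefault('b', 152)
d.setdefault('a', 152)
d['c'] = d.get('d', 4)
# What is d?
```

After line 1: d = {'a': 5}
After line 2 (setdefault adds 'b'=152): d = {'a': 5, 'b': 152}
After line 3 (setdefault 'a' no-op, already exists): d = {'a': 5, 'b': 152}
After line 4 (get('d', 4) returns default since 'd' not in d): d = {'a': 5, 'b': 152, 'c': 4}

{'a': 5, 'b': 152, 'c': 4}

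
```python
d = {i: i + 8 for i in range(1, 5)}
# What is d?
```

{1: 9, 2: 10, 3: 11, 4: 12}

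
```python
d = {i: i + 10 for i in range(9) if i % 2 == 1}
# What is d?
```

{1: 11, 3: 13, 5: 15, 7: 17}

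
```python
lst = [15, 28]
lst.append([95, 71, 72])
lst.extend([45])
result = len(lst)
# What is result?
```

After line 1: lst = [15, 28]
After line 2 (append adds [95, 71, 72] as single element): lst = [15, 28, [95, 71, 72]]
After line 3 (extend unpacks [45], adds 45): lst = [15, 28, [95, 71, 72], 45]
After line 4: result = len(lst) = 4

4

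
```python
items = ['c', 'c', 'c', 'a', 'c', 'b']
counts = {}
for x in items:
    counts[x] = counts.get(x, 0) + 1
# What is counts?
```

Initial: counts = {}, items = ['c', 'c', 'c', 'a', 'c', 'b']
See 'c': counts = {'c': 1}
See 'c': counts = {'c': 2}
See 'c': counts = {'c': 3}
See 'a': counts = {'c': 3, 'a': 1}
See 'c': counts = {'c': 4, 'a': 1}
See 'b': counts = {'c': 4, 'a': 1, 'b': 1}

{'c': 4, 'a': 1, 'b': 1}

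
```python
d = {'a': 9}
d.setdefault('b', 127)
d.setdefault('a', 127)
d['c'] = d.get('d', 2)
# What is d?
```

After line 1: d = {'a': 9}
After line 2 (setdefault adds 'b'=127): d = {'a': 9, 'b': 127}
After line 3 (setdefault 'a' no-op, already exists): d = {'a': 9, 'b': 127}
After line 4 (get('d', 2) returns default since 'd' not in d): d = {'a': 9, 'b': 127, 'c': 2}

{'a': 9, 'b': 127, 'c': 2}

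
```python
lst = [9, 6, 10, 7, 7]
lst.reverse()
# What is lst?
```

[7, 7, 10, 6, 9]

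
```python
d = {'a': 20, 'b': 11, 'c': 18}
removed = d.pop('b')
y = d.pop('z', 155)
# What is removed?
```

After line 1: d = {'a': 20, 'b': 11, 'c': 18}
After line 2 (pop 'b' returns 11): d = {'a': 20, 'c': 18}, removed = 11
After line 3 (pop 'z' missing, returns default 155): d = {'a': 20, 'c': 18}, y = 155

11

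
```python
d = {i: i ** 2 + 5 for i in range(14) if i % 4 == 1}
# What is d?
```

{1: 6, 5: 30, 9: 86, 13: 174}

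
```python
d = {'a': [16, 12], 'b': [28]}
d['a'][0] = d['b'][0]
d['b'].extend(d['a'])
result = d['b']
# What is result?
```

After line 1: d = {'a': [16, 12], 'b': [28]}
After line 2 (a[0] = b[0] = 28): d = {'a': [28, 12], 'b': [28]}
After line 3 (b.extend(a) appends [28, 12]): d = {'a': [28, 12], 'b': [28, 28, 12]}
After line 4: result = d['b'] = [28, 28, 12]

[28, 28, 12]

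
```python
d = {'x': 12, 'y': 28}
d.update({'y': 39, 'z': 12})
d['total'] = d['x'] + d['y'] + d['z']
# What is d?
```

After line 1: d = {'x': 12, 'y': 28}
After line 2 (y overwritten, z added): d = {'x': 12, 'y': 39, 'z': 12}
After line 3 (total = 12 + 39 + 12 = 63): d = {'x': 12, 'y': 39, 'z': 12, 'total': 63}

{'x': 12, 'y': 39, 'z': 12, 'total': 63}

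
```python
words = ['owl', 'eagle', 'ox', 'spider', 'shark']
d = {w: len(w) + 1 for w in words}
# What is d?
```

{'owl': 4, 'eagle': 6, 'ox': 3, 'spider': 7, 'shark': 6}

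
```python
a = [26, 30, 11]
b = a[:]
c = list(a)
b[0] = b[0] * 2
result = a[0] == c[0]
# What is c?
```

After line 1: a = [26, 30, 11]
After line 2 (b = a[:], copy): a = [26, 30, 11], b = [26, 30, 11]
After line 3 (c = list(a) is a copy, new object): c = [26, 30, 11]
After line 4 (b[0] = 26 * 2 = 52; only b mutates (copy)): a = [26, 30, 11], b = [52, 30, 11], c = [26, 30, 11]
After line 5 (a[0] = 26, c[0] = 26; result = True)

[26, 30, 11]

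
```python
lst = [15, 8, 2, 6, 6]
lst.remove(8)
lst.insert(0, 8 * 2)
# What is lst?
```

After line 1: lst = [15, 8, 2, 6, 6]
After line 2 (remove first 8): lst = [15, 2, 6, 6]
After line 3 (insert 16 at index 0): lst = [16, 15, 2, 6, 6]

[16, 15, 2, 6, 6]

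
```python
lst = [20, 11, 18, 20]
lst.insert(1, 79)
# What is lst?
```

[20, 79, 11, 18, 20]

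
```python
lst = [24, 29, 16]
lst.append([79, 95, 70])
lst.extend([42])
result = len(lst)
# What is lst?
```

After line 1: lst = [24, 29, 16]
After line 2 (append adds [79, 95, 70] as single element): lst = [24, 29, 16, [79, 95, 70]]
After line 3 (extend unpacks [42], adds 42): lst = [24, 29, 16, [79, 95, 70], 42]
After line 4: result = len(lst) = 5

[24, 29, 16, [79, 95, 70], 42]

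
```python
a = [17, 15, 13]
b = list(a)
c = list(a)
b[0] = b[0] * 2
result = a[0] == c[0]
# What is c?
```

After line 1: a = [17, 15, 13]
After line 2 (b = list(a), copy): a = [17, 15, 13], b = [17, 15, 13]
After line 3 (c = list(a) is a copy, new object): c = [17, 15, 13]
After line 4 (b[0] = 17 * 2 = 34; only b mutates (copy)): a = [17, 15, 13], b = [34, 15, 13], c = [17, 15, 13]
After line 5 (a[0] = 17, c[0] = 17; result = True)

[17, 15, 13]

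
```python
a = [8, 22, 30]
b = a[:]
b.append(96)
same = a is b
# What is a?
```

After line 1: a = [8, 22, 30]
After line 2 (b = a[:] is a shallow copy, new object): a = [8, 22, 30], b = [8, 22, 30]
After line 3 (append only mutates b): a = [8, 22, 30], b = [8, 22, 30, 96]
After line 4 (same = a is b; different objects -> False): same = False

[8, 22, 30]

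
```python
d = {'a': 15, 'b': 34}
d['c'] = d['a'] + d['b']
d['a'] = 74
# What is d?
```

After line 1: d = {'a': 15, 'b': 34}
After line 2 (d['c'] = 15 + 34): d = {'a': 15, 'b': 34, 'c': 49}
After line 3: d = {'a': 74, 'b': 34, 'c': 49}

{'a': 74, 'b': 34, 'c': 49}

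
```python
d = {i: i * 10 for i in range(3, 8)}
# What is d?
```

{3: 30, 4: 40, 5: 50, 6: 60, 7: 70}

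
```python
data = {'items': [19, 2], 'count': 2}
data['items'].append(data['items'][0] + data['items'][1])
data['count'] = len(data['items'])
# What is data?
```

After line 1: data = {'items': [19, 2], 'count': 2}
After line 2 (append 19 + 2 = 21): data = {'items': [19, 2, 21], 'count': 2}
After line 3 (count = len(items) = 3): data = {'items': [19, 2, 21], 'count': 3}

{'items': [19, 2, 21], 'count': 3}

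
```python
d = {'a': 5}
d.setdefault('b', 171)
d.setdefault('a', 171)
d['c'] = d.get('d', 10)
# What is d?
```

After line 1: d = {'a': 5}
After line 2 (setdefault adds 'b'=171): d = {'a': 5, 'b': 171}
After line 3 (setdefault 'a' no-op, already exists): d = {'a': 5, 'b': 171}
After line 4 (get('d', 10) returns default since 'd' not in d): d = {'a': 5, 'b': 171, 'c': 10}

{'a': 5, 'b': 171, 'c': 10}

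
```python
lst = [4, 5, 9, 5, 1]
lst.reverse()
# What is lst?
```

[1, 5, 9, 5, 4]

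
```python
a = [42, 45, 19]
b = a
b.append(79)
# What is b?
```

After line 1: a = [42, 45, 19]
After line 2 (b = a is an alias, same object): a = [42, 45, 19], b = [42, 45, 19]
After line 3 (b.append mutates the shared list): a = [42, 45, 19, 79], b = [42, 45, 19, 79]

[42, 45, 19, 79]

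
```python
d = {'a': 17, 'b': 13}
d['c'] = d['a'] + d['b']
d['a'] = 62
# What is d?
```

After line 1: d = {'a': 17, 'b': 13}
After line 2 (d['c'] = 17 + 13): d = {'a': 17, 'b': 13, 'c': 30}
After line 3: d = {'a': 62, 'b': 13, 'c': 30}

{'a': 62, 'b': 13, 'c': 30}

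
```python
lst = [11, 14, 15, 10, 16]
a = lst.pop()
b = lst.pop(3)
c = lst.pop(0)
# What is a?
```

After line 1: lst = [11, 14, 15, 10, 16]
After line 2 (pop() -> a = 16): lst = [11, 14, 15, 10]
After line 3 (pop(3) -> b = 10): lst = [11, 14, 15]
After line 4 (pop(0) -> c = 11): lst = [14, 15]

16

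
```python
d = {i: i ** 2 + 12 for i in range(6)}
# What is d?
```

{0: 12, 1: 13, 2: 16, 3: 21, 4: 28, 5: 37}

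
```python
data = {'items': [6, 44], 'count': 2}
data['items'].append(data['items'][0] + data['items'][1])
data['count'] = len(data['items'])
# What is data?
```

After line 1: data = {'items': [6, 44], 'count': 2}
After line 2 (append 6 + 44 = 50): data = {'items': [6, 44, 50], 'count': 2}
After line 3 (count = len(items) = 3): data = {'items': [6, 44, 50], 'count': 3}

{'items': [6, 44, 50], 'count': 3}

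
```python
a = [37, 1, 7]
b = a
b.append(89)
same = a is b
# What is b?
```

After line 1: a = [37, 1, 7]
After line 2 (b = a is an alias, same object): a = [37, 1, 7], b = [37, 1, 7]
After line 3 (b.append mutates the shared list): a = [37, 1, 7, 89], b = [37, 1, 7, 89]
After line 4 (same = a is b; same object -> True): same = True

[37, 1, 7, 89]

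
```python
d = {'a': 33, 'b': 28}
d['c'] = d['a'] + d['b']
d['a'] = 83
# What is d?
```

After line 1: d = {'a': 33, 'b': 28}
After line 2 (d['c'] = 33 + 28): d = {'a': 33, 'b': 28, 'c': 61}
After line 3: d = {'a': 83, 'b': 28, 'c': 61}

{'a': 83, 'b': 28, 'c': 61}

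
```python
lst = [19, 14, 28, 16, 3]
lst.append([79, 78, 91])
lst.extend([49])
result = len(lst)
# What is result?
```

After line 1: lst = [19, 14, 28, 16, 3]
After line 2 (append adds [79, 78, 91] as single element): lst = [19, 14, 28, 16, 3, [79, 78, 91]]
After line 3 (extend unpacks [49], adds 49): lst = [19, 14, 28, 16, 3, [79, 78, 91], 49]
After line 4: result = len(lst) = 7

7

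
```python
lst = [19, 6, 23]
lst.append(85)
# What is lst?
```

[19, 6, 23, 85]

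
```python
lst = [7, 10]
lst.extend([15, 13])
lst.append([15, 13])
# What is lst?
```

After line 1: lst = [7, 10]
After line 2 (extend unpacks [15, 13]): lst = [7, 10, 15, 13]
After line 3 (append adds [15, 13] as single element): lst = [7, 10, 15, 13, [15, 13]]

[7, 10, 15, 13, [15, 13]]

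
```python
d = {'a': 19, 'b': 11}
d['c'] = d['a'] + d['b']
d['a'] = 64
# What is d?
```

After line 1: d = {'a': 19, 'b': 11}
After line 2 (d['c'] = 19 + 11): d = {'a': 19, 'b': 11, 'c': 30}
After line 3: d = {'a': 64, 'b': 11, 'c': 30}

{'a': 64, 'b': 11, 'c': 30}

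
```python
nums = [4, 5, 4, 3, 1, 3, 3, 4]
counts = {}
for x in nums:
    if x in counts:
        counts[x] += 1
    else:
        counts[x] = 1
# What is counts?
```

Initial: counts = {}, nums = [4, 5, 4, 3, 1, 3, 3, 4]
See 4: counts = {4: 1}
See 5: counts = {4: 1, 5: 1}
See 4: counts = {4: 2, 5: 1}
See 3: counts = {4: 2, 5: 1, 3: 1}
See 1: counts = {4: 2, 5: 1, 3: 1, 1: 1}
See 3: counts = {4: 2, 5: 1, 3: 2, 1: 1}
See 3: counts = {4: 2, 5: 1, 3: 3, 1: 1}
See 4: counts = {4: 3, 5: 1, 3: 3, 1: 1}

{4: 3, 5: 1, 3: 3, 1: 1}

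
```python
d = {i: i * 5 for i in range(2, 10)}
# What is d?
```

{2: 10, 3: 15, 4: 20, 5: 25, 6: 30, 7: 35, 8: 40, 9: 45}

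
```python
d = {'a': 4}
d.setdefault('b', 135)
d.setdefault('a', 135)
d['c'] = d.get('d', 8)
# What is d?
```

After line 1: d = {'a': 4}
After line 2 (setdefault adds 'b'=135): d = {'a': 4, 'b': 135}
After line 3 (setdefault 'a' no-op, already exists): d = {'a': 4, 'b': 135}
After line 4 (get('d', 8) returns default since 'd' not in d): d = {'a': 4, 'b': 135, 'c': 8}

{'a': 4, 'b': 135, 'c': 8}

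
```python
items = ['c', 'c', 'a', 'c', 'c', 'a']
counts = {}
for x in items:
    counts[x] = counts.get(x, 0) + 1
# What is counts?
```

Initial: counts = {}, items = ['c', 'c', 'a', 'c', 'c', 'a']
See 'c': counts = {'c': 1}
See 'c': counts = {'c': 2}
See 'a': counts = {'c': 2, 'a': 1}
See 'c': counts = {'c': 3, 'a': 1}
See 'c': counts = {'c': 4, 'a': 1}
See 'a': counts = {'c': 4, 'a': 2}

{'c': 4, 'a': 2}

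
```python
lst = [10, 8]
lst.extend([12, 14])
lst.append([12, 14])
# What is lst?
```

After line 1: lst = [10, 8]
After line 2 (extend unpacks [12, 14]): lst = [10, 8, 12, 14]
After line 3 (append adds [12, 14] as single element): lst = [10, 8, 12, 14, [12, 14]]

[10, 8, 12, 14, [12, 14]]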